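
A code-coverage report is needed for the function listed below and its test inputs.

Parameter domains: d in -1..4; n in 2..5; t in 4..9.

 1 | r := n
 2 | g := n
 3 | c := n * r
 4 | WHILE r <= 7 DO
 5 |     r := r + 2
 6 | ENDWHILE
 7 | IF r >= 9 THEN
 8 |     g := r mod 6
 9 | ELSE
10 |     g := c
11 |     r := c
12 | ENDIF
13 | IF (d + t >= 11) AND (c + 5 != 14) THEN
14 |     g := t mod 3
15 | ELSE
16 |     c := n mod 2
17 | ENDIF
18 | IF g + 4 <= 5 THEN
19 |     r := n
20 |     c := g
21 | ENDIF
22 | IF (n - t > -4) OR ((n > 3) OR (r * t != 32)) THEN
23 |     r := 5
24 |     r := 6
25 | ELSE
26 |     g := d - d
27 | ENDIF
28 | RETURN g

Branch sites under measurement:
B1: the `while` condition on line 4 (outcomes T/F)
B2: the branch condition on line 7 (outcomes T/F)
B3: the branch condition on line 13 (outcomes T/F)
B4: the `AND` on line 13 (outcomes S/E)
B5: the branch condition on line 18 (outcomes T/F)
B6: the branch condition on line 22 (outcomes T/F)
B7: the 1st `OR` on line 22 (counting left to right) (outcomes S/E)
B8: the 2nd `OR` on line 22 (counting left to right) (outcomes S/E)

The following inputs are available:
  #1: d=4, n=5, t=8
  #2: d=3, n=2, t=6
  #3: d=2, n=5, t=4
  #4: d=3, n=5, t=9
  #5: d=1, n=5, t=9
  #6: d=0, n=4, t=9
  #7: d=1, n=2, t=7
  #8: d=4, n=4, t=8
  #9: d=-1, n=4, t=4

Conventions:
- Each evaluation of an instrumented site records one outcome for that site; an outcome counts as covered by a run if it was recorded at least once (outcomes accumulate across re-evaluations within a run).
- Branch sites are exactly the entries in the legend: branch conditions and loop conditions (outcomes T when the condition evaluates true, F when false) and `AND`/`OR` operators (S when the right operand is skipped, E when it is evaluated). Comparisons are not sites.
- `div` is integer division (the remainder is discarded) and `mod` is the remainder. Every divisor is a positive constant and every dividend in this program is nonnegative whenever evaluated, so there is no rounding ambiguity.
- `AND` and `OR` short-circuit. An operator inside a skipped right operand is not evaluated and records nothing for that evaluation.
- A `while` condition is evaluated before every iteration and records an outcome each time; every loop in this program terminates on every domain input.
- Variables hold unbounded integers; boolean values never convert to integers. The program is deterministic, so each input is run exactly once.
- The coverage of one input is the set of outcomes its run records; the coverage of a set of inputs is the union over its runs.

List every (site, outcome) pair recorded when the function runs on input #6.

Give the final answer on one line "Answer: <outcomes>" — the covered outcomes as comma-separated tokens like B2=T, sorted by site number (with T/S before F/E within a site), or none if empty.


Event log for input #6 (d=0, n=4, t=9):
  B1->T, B1->T, B1->F, B2->F, B4->S, B3->F, B5->F, B7->E, B8->S, B6->T
deduplicating events, the covered set is: B1=T, B1=F, B2=F, B3=F, B4=S, B5=F, B6=T, B7=E, B8=S
Answer: B1=T, B1=F, B2=F, B3=F, B4=S, B5=F, B6=T, B7=E, B8=S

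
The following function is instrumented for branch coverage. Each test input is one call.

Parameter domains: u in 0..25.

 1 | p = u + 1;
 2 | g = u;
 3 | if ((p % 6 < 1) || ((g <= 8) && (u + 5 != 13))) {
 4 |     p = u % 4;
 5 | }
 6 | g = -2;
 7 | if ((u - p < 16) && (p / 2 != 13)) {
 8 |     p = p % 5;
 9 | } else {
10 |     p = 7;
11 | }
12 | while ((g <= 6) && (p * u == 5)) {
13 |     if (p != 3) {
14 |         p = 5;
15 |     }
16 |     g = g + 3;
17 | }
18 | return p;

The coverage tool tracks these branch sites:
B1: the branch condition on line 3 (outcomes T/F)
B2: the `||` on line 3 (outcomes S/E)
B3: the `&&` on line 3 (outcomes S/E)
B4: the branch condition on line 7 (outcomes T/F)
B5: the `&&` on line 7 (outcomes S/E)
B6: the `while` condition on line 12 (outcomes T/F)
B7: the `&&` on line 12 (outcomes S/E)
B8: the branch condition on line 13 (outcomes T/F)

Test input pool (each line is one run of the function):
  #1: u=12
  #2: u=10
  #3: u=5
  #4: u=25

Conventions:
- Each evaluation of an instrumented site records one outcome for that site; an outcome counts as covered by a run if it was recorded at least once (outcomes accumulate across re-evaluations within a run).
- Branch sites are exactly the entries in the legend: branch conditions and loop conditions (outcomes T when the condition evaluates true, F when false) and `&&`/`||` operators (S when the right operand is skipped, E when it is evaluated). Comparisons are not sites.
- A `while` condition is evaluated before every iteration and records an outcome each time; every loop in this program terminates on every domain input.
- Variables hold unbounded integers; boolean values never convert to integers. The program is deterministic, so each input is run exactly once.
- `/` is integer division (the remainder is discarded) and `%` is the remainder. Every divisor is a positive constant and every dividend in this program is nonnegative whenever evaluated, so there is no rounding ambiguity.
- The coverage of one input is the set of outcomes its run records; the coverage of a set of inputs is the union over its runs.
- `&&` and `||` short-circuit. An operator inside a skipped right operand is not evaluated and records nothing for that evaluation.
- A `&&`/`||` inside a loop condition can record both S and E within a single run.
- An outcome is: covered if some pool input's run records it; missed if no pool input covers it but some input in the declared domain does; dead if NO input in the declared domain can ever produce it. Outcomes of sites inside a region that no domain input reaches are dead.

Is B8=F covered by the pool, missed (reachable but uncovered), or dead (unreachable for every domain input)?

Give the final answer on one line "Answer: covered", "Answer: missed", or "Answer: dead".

no pool input records B8=F
checking all 26 inputs in the declared domain: B8=F is never recorded -> dead

Answer: dead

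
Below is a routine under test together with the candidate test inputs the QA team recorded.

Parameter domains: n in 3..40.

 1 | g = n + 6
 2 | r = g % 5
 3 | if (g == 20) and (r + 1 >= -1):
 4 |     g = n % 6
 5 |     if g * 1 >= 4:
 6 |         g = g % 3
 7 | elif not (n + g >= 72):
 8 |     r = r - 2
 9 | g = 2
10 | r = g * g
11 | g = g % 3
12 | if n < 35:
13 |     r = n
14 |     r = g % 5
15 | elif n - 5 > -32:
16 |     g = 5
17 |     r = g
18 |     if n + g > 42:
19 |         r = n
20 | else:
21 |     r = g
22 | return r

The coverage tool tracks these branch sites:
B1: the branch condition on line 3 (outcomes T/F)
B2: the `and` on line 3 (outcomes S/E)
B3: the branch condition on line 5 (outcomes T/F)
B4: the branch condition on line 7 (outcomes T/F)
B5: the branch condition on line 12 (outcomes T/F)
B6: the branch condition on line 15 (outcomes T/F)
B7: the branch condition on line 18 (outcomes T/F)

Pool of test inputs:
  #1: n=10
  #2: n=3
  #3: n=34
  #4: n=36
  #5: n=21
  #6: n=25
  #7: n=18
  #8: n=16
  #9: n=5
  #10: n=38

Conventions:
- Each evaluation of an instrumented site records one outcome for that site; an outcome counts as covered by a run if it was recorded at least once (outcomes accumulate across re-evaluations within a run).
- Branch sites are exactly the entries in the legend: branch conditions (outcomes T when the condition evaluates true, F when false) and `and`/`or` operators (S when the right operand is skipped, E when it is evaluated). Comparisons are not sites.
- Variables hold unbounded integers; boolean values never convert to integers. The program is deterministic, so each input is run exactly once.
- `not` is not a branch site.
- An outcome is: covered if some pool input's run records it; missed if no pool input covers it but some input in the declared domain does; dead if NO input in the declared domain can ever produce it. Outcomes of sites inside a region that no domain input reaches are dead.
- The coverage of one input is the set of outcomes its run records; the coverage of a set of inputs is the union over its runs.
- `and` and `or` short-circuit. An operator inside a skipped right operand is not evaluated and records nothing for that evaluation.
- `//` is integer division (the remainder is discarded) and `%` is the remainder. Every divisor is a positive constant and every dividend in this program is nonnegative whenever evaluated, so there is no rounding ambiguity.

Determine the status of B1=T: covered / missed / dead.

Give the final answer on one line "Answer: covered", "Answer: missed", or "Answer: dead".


no pool input records B1=T
but domain input (n=14) does record it -> reachable, so missed
Answer: missed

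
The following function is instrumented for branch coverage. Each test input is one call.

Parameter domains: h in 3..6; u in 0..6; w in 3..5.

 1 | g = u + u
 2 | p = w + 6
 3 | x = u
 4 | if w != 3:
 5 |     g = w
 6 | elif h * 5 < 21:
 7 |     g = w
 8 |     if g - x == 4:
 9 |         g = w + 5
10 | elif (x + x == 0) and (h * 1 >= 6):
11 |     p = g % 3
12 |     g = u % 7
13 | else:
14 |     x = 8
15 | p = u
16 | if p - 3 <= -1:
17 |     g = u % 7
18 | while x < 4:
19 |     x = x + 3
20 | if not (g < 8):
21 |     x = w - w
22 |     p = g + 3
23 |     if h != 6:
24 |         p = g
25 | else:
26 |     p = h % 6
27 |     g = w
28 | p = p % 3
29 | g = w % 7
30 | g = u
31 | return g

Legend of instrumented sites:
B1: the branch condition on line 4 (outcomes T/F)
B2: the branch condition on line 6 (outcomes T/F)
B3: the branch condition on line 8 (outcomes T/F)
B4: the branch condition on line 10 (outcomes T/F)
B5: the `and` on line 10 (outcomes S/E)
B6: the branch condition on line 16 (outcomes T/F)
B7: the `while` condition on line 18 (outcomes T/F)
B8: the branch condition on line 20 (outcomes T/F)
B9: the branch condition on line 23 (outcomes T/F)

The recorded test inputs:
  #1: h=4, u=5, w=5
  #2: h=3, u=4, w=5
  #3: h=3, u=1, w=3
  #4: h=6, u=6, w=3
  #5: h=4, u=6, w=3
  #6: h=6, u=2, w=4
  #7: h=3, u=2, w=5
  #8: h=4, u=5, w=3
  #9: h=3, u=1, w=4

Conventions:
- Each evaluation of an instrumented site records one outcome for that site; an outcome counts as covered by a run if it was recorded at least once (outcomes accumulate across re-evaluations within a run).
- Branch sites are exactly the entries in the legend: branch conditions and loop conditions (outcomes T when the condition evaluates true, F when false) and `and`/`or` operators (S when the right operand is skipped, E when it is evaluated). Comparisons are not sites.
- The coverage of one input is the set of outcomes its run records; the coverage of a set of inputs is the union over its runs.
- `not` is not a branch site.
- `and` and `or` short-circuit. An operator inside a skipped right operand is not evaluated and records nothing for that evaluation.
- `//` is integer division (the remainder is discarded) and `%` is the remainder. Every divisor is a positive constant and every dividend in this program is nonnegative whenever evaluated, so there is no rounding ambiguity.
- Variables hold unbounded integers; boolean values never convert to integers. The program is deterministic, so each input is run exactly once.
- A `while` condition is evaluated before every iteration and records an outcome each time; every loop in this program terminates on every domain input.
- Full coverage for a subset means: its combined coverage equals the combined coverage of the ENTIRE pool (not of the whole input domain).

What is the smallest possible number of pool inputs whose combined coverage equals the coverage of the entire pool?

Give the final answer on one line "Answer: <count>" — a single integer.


#1 (h=4, u=5, w=5) -> B1->T, B6->F, B7->F, B8->F; covered: B1=T, B6=F, B7=F, B8=F
#2 (h=3, u=4, w=5) -> B1->T, B6->F, B7->F, B8->F; covered: B1=T, B6=F, B7=F, B8=F
#3 (h=3, u=1, w=3) -> B1->F, B2->T, B3->F, B6->T, B7->T, B7->F, B8->F; covered: B1=F, B2=T, B3=F, B6=T, B7=T, B7=F, B8=F
#4 (h=6, u=6, w=3) -> B1->F, B2->F, B5->S, B4->F, B6->F, B7->F, B8->T, B9->F; covered: B1=F, B2=F, B4=F, B5=S, B6=F, B7=F, B8=T, B9=F
#5 (h=4, u=6, w=3) -> B1->F, B2->T, B3->F, B6->F, B7->F, B8->F; covered: B1=F, B2=T, B3=F, B6=F, B7=F, B8=F
#6 (h=6, u=2, w=4) -> B1->T, B6->T, B7->T, B7->F, B8->F; covered: B1=T, B6=T, B7=T, B7=F, B8=F
#7 (h=3, u=2, w=5) -> B1->T, B6->T, B7->T, B7->F, B8->F; covered: B1=T, B6=T, B7=T, B7=F, B8=F
#8 (h=4, u=5, w=3) -> B1->F, B2->T, B3->F, B6->F, B7->F, B8->F; covered: B1=F, B2=T, B3=F, B6=F, B7=F, B8=F
#9 (h=3, u=1, w=4) -> B1->T, B6->T, B7->T, B7->F, B8->F; covered: B1=T, B6=T, B7=T, B7=F, B8=F
union over all inputs: B1=T, B1=F, B2=T, B2=F, B3=F, B4=F, B5=S, B6=T, B6=F, B7=T, B7=F, B8=T, B8=F, B9=F (14 outcomes)
no size-1 subset reaches all 14 outcomes (best union: 8/14)
no size-2 subset reaches all 14 outcomes (best union: 13/14)
inputs {1, 3, 4} (size 3) cover everything; no size-3 subset with a lexicographically smaller index list covers all 14
Answer: 3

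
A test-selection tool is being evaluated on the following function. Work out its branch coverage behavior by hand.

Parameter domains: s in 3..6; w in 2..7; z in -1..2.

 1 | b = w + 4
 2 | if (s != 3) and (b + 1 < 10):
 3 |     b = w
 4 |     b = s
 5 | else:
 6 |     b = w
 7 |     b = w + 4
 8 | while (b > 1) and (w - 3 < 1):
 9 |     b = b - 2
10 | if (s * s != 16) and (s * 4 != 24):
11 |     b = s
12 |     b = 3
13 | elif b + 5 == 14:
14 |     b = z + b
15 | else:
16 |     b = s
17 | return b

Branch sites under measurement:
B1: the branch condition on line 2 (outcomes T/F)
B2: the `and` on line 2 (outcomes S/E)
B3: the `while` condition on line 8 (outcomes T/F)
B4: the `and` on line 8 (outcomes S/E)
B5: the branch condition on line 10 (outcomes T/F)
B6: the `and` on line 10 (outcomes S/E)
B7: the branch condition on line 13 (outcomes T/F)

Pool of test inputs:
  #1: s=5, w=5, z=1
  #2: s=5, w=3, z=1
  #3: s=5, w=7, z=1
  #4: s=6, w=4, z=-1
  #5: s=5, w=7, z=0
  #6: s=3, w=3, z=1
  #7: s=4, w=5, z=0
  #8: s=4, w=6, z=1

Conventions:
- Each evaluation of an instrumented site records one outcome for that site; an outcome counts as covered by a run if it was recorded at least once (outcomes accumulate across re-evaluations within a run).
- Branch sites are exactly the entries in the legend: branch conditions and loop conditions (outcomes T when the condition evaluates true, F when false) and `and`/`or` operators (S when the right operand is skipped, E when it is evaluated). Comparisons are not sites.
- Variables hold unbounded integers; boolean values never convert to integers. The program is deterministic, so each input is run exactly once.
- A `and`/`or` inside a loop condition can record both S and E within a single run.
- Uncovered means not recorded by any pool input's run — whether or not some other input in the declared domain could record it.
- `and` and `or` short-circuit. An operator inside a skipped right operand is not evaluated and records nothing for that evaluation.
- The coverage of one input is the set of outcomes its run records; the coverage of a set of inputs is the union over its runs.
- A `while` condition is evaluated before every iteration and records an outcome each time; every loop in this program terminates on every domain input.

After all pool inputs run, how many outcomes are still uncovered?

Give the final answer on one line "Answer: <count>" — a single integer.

input #1 (s=5, w=5, z=1): covers B1=F, B2=E, B3=F, B4=E, B5=T, B6=E
input #2 (s=5, w=3, z=1): covers B1=T, B2=E, B3=T, B3=F, B4=S, B4=E, B5=T, B6=E
input #3 (s=5, w=7, z=1): covers B1=F, B2=E, B3=F, B4=E, B5=T, B6=E
input #4 (s=6, w=4, z=-1): covers B1=T, B2=E, B3=F, B4=E, B5=F, B6=E, B7=F
input #5 (s=5, w=7, z=0): covers B1=F, B2=E, B3=F, B4=E, B5=T, B6=E
input #6 (s=3, w=3, z=1): covers B1=F, B2=S, B3=T, B3=F, B4=S, B4=E, B5=T, B6=E
input #7 (s=4, w=5, z=0): covers B1=F, B2=E, B3=F, B4=E, B5=F, B6=S, B7=T
input #8 (s=4, w=6, z=1): covers B1=F, B2=E, B3=F, B4=E, B5=F, B6=S, B7=F
union over the pool: B1=T, B1=F, B2=S, B2=E, B3=T, B3=F, B4=S, B4=E, B5=T, B5=F, B6=S, B6=E, B7=T, B7=F
uncovered (0 of 14): none

Answer: 0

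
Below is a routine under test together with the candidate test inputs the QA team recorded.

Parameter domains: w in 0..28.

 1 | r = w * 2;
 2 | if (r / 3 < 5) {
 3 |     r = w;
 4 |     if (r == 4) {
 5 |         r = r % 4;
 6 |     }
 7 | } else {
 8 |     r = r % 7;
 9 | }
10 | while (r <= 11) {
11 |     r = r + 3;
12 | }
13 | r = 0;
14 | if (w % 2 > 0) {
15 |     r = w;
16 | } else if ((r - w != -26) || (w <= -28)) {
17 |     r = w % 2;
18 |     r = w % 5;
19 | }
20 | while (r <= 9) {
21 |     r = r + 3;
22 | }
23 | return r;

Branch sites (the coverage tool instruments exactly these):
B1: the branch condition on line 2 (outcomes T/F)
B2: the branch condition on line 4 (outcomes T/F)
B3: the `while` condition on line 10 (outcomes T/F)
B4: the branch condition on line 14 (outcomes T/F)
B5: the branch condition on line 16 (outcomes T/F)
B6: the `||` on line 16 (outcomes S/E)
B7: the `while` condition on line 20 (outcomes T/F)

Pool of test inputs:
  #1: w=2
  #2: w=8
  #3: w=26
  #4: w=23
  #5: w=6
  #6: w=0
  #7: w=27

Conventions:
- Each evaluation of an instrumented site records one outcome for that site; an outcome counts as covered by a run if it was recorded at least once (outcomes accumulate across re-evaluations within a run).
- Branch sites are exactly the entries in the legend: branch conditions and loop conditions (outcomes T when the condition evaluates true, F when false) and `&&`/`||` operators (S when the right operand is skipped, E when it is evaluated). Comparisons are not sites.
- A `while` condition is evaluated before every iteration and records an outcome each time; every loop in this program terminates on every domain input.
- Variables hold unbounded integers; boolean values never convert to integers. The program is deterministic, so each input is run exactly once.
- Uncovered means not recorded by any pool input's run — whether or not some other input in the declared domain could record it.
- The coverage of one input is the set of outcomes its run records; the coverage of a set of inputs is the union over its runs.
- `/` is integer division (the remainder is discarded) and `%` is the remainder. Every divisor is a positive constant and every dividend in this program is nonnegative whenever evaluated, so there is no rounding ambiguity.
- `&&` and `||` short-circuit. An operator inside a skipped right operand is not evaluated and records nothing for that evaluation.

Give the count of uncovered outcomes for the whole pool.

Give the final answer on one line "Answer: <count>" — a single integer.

test 1 (w=2) fires B1->T, B2->F, B3->T, B3->T, B3->T, B3->T, B3->F, B4->F, B6->S, B5->T, B7->T, B7->T, B7->T, B7->F; hits B1=T, B2=F, B3=T, B3=F, B4=F, B5=T, B6=S, B7=T, B7=F
test 2 (w=8) fires B1->F, B3->T, B3->T, B3->T, B3->T, B3->F, B4->F, B6->S, B5->T, B7->T, B7->T, B7->T, B7->F; hits B1=F, B3=T, B3=F, B4=F, B5=T, B6=S, B7=T, B7=F
test 3 (w=26) fires B1->F, B3->T, B3->T, B3->T, B3->F, B4->F, B6->E, B5->F, B7->T, B7->T, B7->T, B7->T, B7->F; hits B1=F, B3=T, B3=F, B4=F, B5=F, B6=E, B7=T, B7=F
test 4 (w=23) fires B1->F, B3->T, B3->T, B3->T, B3->F, B4->T, B7->F; hits B1=F, B3=T, B3=F, B4=T, B7=F
test 5 (w=6) fires B1->T, B2->F, B3->T, B3->T, B3->F, B4->F, B6->S, B5->T, B7->T, B7->T, B7->T, B7->F; hits B1=T, B2=F, B3=T, B3=F, B4=F, B5=T, B6=S, B7=T, B7=F
test 6 (w=0) fires B1->T, B2->F, B3->T, B3->T, B3->T, B3->T, B3->F, B4->F, B6->S, B5->T, B7->T, B7->T, B7->T, B7->T, ...; hits B1=T, B2=F, B3=T, B3=F, B4=F, B5=T, B6=S, B7=T, B7=F
test 7 (w=27) fires B1->F, B3->T, B3->T, B3->T, B3->F, B4->T, B7->F; hits B1=F, B3=T, B3=F, B4=T, B7=F
union over the pool: B1=T, B1=F, B2=F, B3=T, B3=F, B4=T, B4=F, B5=T, B5=F, B6=S, B6=E, B7=T, B7=F
uncovered (1 of 14): B2=T

Answer: 1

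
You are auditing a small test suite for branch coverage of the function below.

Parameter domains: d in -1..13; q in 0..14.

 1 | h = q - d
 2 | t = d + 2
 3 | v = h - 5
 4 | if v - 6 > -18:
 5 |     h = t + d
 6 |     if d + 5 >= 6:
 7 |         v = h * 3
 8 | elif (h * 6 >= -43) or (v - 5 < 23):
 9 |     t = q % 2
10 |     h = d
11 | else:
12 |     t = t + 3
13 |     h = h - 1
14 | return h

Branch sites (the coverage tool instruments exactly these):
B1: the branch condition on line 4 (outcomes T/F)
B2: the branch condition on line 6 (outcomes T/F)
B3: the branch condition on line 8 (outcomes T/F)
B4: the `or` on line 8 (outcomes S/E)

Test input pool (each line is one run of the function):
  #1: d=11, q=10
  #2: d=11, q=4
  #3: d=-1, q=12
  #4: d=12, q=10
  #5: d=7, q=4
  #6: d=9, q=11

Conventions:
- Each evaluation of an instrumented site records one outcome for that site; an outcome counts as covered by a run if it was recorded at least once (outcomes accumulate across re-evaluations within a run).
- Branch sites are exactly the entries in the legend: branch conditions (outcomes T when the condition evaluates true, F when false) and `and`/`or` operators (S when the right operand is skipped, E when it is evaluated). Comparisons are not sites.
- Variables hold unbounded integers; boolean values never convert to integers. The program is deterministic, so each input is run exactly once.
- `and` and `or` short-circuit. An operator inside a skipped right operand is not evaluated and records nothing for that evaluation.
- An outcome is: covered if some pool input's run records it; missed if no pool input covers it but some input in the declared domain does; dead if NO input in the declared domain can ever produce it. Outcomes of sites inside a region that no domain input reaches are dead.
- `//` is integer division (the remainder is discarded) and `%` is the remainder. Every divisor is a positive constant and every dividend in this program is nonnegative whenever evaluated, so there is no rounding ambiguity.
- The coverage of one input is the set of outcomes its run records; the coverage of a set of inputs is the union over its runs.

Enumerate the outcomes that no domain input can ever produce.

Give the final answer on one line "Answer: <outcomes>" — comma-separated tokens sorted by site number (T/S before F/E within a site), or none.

running all 225 domain inputs and tallying outcomes:
  B3=F: never recorded by any domain input -> dead
  reachable outcomes have witnesses, e.g. B1=T (e.g. d=-1, q=0), B1=F (e.g. d=7, q=0), B2=T (e.g. d=1, q=0), B2=F (e.g. d=-1, q=0)

Answer: B3=F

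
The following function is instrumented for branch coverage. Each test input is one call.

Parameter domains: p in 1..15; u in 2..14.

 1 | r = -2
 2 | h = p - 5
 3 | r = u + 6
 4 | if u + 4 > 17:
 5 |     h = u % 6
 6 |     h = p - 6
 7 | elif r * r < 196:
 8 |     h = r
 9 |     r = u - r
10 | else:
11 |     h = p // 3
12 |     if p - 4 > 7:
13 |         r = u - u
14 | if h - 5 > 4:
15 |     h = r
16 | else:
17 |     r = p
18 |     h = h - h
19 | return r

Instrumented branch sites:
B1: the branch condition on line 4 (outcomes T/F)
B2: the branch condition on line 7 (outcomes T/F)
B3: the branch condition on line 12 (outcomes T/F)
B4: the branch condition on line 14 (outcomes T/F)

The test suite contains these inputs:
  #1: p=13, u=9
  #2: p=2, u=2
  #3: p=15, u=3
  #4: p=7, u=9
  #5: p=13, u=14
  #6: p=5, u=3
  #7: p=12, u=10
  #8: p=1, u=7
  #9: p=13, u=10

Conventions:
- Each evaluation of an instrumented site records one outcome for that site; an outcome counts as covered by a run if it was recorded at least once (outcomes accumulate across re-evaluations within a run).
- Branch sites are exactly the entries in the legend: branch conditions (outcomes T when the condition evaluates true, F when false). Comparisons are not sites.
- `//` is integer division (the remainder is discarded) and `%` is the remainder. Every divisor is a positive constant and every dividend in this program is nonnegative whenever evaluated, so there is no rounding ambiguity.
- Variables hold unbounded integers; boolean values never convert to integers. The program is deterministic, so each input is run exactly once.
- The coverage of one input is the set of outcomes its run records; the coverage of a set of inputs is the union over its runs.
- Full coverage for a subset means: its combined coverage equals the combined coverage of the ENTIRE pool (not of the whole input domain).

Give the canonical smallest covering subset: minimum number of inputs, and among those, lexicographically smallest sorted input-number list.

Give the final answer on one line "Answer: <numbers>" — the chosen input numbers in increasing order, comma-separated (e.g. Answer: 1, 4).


input #1 (p=13, u=9): covers B1=F, B2=F, B3=T, B4=F
input #2 (p=2, u=2): covers B1=F, B2=T, B4=F
input #3 (p=15, u=3): covers B1=F, B2=T, B4=F
input #4 (p=7, u=9): covers B1=F, B2=F, B3=F, B4=F
input #5 (p=13, u=14): covers B1=T, B4=F
input #6 (p=5, u=3): covers B1=F, B2=T, B4=F
input #7 (p=12, u=10): covers B1=F, B2=F, B3=T, B4=F
input #8 (p=1, u=7): covers B1=F, B2=T, B4=T
input #9 (p=13, u=10): covers B1=F, B2=F, B3=T, B4=F
union over all inputs: B1=T, B1=F, B2=T, B2=F, B3=T, B3=F, B4=T, B4=F (8 outcomes)
checked all size-1 subsets: none covers 8 outcomes (max 4/8)
checked all size-2 subsets: none covers 8 outcomes (max 6/8)
checked all size-3 subsets: none covers 8 outcomes (max 7/8)
size 4: inputs {1, 4, 5, 8} cover all 8 outcomes, and no lexicographically smaller subset of this size does
Answer: 1, 4, 5, 8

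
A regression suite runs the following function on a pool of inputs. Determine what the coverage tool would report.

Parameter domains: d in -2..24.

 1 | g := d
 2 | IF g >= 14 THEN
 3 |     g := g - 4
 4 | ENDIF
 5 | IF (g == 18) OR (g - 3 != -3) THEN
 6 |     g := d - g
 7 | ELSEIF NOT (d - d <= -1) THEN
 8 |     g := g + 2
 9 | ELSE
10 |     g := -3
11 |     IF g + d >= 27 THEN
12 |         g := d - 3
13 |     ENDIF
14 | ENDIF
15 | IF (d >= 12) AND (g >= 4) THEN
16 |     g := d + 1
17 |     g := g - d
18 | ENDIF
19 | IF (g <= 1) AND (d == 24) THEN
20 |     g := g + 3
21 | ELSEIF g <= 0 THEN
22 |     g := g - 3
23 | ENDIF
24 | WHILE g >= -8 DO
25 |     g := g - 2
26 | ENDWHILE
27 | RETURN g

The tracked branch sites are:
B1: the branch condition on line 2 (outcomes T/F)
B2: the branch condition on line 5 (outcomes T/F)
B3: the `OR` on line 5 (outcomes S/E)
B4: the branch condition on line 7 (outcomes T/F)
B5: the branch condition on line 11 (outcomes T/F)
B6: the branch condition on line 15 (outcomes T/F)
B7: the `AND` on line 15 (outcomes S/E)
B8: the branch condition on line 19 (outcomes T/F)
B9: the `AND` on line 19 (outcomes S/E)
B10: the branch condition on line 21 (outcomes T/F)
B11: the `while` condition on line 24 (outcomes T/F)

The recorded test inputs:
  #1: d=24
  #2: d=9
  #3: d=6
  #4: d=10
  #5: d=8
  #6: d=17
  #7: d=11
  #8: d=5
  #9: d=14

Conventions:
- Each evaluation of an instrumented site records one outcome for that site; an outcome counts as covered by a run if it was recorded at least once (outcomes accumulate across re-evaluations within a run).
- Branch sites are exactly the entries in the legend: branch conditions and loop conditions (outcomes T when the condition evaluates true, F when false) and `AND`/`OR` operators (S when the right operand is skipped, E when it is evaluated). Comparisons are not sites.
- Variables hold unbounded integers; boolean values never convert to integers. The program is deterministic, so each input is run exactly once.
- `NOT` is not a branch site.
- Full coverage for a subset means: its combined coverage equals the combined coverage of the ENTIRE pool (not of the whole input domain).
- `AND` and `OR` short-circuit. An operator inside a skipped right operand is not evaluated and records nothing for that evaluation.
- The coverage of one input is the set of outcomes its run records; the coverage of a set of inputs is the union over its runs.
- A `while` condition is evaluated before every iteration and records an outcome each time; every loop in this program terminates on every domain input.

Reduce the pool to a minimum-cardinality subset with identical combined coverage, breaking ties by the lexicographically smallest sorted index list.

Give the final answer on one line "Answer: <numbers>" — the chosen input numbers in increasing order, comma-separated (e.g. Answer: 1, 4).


run #1 (d=24) runs B1->T, B3->E, B2->T, B7->E, B6->T, B9->E, B8->T, B11->T, B11->T, B11->T, B11->T, B11->T, B11->T, B11->T, ...; records B1=T, B2=T, B3=E, B6=T, B7=E, B8=T, B9=E, B11=T, B11=F
run #2 (d=9) runs B1->F, B3->E, B2->T, B7->S, B6->F, B9->E, B8->F, B10->T, B11->T, B11->T, B11->T, B11->F; records B1=F, B2=T, B3=E, B6=F, B7=S, B8=F, B9=E, B10=T, B11=T, B11=F
run #3 (d=6) runs B1->F, B3->E, B2->T, B7->S, B6->F, B9->E, B8->F, B10->T, B11->T, B11->T, B11->T, B11->F; records B1=F, B2=T, B3=E, B6=F, B7=S, B8=F, B9=E, B10=T, B11=T, B11=F
run #4 (d=10) runs B1->F, B3->E, B2->T, B7->S, B6->F, B9->E, B8->F, B10->T, B11->T, B11->T, B11->T, B11->F; records B1=F, B2=T, B3=E, B6=F, B7=S, B8=F, B9=E, B10=T, B11=T, B11=F
run #5 (d=8) runs B1->F, B3->E, B2->T, B7->S, B6->F, B9->E, B8->F, B10->T, B11->T, B11->T, B11->T, B11->F; records B1=F, B2=T, B3=E, B6=F, B7=S, B8=F, B9=E, B10=T, B11=T, B11=F
run #6 (d=17) runs B1->T, B3->E, B2->T, B7->E, B6->T, B9->E, B8->F, B10->F, B11->T, B11->T, B11->T, B11->T, B11->T, B11->F; records B1=T, B2=T, B3=E, B6=T, B7=E, B8=F, B9=E, B10=F, B11=T, B11=F
run #7 (d=11) runs B1->F, B3->E, B2->T, B7->S, B6->F, B9->E, B8->F, B10->T, B11->T, B11->T, B11->T, B11->F; records B1=F, B2=T, B3=E, B6=F, B7=S, B8=F, B9=E, B10=T, B11=T, B11=F
run #8 (d=5) runs B1->F, B3->E, B2->T, B7->S, B6->F, B9->E, B8->F, B10->T, B11->T, B11->T, B11->T, B11->F; records B1=F, B2=T, B3=E, B6=F, B7=S, B8=F, B9=E, B10=T, B11=T, B11=F
run #9 (d=14) runs B1->T, B3->E, B2->T, B7->E, B6->T, B9->E, B8->F, B10->F, B11->T, B11->T, B11->T, B11->T, B11->T, B11->F; records B1=T, B2=T, B3=E, B6=T, B7=E, B8=F, B9=E, B10=F, B11=T, B11=F
the full pool covers 15 outcomes: B1=T, B1=F, B2=T, B3=E, B6=T, B6=F, B7=S, B7=E, B8=T, B8=F, B9=E, B10=T, B10=F, B11=T, B11=F
no size-1 subset reaches all 15 outcomes (best union: 10/15)
no size-2 subset reaches all 15 outcomes (best union: 14/15)
at size 3, {1, 2, 6} reaches all 15 outcomes; every lexicographically earlier size-3 subset fails
Answer: 1, 2, 6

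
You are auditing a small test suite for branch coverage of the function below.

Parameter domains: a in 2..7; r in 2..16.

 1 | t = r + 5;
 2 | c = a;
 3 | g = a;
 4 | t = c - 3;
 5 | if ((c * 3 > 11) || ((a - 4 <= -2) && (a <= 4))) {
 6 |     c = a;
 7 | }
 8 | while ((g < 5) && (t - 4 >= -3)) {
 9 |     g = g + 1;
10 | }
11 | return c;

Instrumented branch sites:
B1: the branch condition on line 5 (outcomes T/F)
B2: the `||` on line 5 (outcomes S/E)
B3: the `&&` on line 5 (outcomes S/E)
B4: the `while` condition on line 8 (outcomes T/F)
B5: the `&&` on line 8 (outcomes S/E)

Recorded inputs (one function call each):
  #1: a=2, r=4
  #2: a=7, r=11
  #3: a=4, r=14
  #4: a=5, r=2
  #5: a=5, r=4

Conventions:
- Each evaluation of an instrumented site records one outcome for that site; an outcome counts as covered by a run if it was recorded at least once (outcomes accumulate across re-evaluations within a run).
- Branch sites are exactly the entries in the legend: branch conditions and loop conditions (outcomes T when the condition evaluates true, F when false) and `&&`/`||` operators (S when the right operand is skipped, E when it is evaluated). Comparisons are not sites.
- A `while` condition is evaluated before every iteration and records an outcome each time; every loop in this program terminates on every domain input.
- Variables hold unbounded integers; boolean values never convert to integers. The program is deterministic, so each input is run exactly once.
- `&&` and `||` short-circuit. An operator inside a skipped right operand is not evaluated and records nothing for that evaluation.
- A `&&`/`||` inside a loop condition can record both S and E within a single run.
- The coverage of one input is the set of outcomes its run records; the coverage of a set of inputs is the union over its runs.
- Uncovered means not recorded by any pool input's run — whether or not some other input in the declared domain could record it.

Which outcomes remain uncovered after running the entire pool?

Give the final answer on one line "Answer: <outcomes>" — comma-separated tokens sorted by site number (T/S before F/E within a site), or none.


#1 (a=2, r=4) -> covered: B1=T, B2=E, B3=E, B4=F, B5=E
#2 (a=7, r=11) -> covered: B1=T, B2=S, B4=F, B5=S
#3 (a=4, r=14) -> covered: B1=T, B2=S, B4=T, B4=F, B5=S, B5=E
#4 (a=5, r=2) -> covered: B1=T, B2=S, B4=F, B5=S
#5 (a=5, r=4) -> covered: B1=T, B2=S, B4=F, B5=S
union over the pool: B1=T, B2=S, B2=E, B3=E, B4=T, B4=F, B5=S, B5=E
uncovered (2 of 10): B1=F, B3=S
Answer: B1=F, B3=S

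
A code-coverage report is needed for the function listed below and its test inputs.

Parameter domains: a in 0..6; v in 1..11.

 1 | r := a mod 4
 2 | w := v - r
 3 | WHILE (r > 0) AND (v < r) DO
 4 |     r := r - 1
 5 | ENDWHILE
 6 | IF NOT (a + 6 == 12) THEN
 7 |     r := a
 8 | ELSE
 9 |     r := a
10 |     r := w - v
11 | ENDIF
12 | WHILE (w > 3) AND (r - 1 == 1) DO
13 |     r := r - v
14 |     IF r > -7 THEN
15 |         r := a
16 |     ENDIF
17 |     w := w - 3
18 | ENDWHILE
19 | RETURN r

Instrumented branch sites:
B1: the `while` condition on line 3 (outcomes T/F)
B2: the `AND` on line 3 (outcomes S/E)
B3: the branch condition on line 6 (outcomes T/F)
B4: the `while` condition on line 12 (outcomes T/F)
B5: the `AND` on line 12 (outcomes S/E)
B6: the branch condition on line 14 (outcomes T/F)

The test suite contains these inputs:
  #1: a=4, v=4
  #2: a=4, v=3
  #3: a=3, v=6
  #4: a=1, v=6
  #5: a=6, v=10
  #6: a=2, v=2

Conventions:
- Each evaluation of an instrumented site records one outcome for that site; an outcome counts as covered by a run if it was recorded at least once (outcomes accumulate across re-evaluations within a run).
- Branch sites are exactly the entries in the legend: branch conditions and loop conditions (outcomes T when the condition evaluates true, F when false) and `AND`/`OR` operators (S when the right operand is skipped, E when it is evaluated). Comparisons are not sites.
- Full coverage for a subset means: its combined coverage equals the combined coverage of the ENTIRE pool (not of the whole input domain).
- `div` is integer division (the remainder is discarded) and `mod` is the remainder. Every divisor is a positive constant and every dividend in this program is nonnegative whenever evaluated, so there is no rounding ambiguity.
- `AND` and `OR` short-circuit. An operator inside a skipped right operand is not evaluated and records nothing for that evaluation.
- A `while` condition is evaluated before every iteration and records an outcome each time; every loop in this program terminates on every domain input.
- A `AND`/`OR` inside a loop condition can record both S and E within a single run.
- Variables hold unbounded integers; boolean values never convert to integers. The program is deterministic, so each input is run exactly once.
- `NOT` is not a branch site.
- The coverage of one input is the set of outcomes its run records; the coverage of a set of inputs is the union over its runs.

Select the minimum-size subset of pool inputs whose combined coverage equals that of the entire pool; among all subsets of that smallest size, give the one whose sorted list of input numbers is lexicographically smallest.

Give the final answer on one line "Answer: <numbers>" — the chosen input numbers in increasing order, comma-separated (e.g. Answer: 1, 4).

#1 (a=4, v=4) -> B2->S, B1->F, B3->T, B5->E, B4->F; covered: B1=F, B2=S, B3=T, B4=F, B5=E
#2 (a=4, v=3) -> B2->S, B1->F, B3->T, B5->S, B4->F; covered: B1=F, B2=S, B3=T, B4=F, B5=S
#3 (a=3, v=6) -> B2->E, B1->F, B3->T, B5->S, B4->F; covered: B1=F, B2=E, B3=T, B4=F, B5=S
#4 (a=1, v=6) -> B2->E, B1->F, B3->T, B5->E, B4->F; covered: B1=F, B2=E, B3=T, B4=F, B5=E
#5 (a=6, v=10) -> B2->E, B1->F, B3->F, B5->E, B4->F; covered: B1=F, B2=E, B3=F, B4=F, B5=E
#6 (a=2, v=2) -> B2->E, B1->F, B3->T, B5->S, B4->F; covered: B1=F, B2=E, B3=T, B4=F, B5=S
together the pool reaches 8 outcomes: B1=F, B2=S, B2=E, B3=T, B3=F, B4=F, B5=S, B5=E
every size-1 subset falls short of the 8 outcomes (best: 5/8)
the canonical winner is {2, 5}: size 2, full 8-outcome coverage, earliest index list among size-2 covers

Answer: 2, 5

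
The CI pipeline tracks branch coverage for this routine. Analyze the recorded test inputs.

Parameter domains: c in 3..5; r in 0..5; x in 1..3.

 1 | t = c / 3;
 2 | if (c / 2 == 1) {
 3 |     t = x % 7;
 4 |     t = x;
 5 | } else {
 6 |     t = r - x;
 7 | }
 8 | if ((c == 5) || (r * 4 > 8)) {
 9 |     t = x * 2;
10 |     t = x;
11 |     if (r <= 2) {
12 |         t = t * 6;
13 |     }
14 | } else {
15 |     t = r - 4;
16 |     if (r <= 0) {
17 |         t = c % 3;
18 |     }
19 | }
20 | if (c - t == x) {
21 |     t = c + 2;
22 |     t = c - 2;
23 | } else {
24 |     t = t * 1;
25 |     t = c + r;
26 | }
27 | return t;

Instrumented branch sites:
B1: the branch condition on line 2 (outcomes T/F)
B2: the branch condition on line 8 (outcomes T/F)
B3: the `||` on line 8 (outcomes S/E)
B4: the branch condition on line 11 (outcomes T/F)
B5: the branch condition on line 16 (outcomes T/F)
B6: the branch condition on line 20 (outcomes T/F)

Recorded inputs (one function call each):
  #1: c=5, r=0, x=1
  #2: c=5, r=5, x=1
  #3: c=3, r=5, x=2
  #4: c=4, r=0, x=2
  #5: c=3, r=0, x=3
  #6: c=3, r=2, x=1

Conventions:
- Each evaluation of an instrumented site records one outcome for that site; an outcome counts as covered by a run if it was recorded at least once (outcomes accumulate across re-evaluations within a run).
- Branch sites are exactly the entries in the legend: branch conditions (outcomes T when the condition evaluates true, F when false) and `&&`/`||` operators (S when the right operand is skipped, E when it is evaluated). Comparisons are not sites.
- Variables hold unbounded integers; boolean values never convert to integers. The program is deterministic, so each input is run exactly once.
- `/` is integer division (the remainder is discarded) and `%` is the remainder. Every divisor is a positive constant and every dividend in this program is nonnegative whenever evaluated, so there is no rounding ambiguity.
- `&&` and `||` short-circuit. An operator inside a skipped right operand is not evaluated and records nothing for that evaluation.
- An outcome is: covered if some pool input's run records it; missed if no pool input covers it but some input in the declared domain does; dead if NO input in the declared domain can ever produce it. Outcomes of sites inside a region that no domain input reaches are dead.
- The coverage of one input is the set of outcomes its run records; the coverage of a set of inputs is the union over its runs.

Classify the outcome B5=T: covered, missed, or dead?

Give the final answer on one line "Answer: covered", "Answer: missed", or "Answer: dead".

B5=T is recorded by pool input(s) 4, 5 -> covered

Answer: covered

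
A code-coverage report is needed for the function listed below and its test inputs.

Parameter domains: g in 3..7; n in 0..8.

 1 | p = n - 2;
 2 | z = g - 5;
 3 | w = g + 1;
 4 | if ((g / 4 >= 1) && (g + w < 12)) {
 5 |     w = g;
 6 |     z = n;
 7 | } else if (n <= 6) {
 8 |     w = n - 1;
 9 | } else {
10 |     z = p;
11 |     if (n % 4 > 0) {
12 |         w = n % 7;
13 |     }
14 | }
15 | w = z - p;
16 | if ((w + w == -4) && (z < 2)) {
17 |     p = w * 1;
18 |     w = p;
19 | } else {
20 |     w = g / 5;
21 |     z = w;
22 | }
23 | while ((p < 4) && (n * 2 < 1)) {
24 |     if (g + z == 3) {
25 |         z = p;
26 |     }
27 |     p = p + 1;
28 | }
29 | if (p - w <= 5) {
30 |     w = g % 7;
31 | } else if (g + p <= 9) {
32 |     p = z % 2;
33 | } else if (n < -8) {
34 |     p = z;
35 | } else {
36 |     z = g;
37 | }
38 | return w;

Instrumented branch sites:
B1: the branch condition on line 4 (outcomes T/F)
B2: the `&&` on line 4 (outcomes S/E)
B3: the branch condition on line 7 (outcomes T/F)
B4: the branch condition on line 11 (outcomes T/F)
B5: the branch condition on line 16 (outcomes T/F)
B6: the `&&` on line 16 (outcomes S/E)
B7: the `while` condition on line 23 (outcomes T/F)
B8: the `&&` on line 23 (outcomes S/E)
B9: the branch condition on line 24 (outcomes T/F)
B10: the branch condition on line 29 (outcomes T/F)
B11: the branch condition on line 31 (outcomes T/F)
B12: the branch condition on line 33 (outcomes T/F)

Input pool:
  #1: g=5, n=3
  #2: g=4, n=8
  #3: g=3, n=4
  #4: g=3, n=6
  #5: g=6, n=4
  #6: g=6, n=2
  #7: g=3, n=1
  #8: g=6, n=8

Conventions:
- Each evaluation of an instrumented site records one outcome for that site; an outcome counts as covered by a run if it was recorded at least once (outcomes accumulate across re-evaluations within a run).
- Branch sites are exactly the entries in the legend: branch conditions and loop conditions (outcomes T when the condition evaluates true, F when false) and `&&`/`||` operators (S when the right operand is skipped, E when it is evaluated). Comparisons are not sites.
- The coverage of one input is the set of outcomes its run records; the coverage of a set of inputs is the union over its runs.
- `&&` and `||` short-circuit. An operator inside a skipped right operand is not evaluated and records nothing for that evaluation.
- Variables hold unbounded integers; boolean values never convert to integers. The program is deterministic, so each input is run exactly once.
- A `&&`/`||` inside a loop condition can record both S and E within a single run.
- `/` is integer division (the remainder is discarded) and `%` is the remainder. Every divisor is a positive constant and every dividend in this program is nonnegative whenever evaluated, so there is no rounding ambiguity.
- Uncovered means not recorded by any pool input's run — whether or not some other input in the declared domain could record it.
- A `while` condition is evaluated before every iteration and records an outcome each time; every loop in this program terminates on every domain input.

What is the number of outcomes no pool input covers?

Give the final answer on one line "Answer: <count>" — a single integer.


#1 (g=5, n=3) -> B2->E, B1->T, B6->S, B5->F, B8->E, B7->F, B10->T; covered: B1=T, B2=E, B5=F, B6=S, B7=F, B8=E, B10=T
#2 (g=4, n=8) -> B2->E, B1->T, B6->S, B5->F, B8->S, B7->F, B10->F, B11->F, B12->F; covered: B1=T, B2=E, B5=F, B6=S, B7=F, B8=S, B10=F, B11=F, B12=F
#3 (g=3, n=4) -> B2->S, B1->F, B3->T, B6->S, B5->F, B8->E, B7->F, B10->T; covered: B1=F, B2=S, B3=T, B5=F, B6=S, B7=F, B8=E, B10=T
#4 (g=3, n=6) -> B2->S, B1->F, B3->T, B6->S, B5->F, B8->S, B7->F, B10->T; covered: B1=F, B2=S, B3=T, B5=F, B6=S, B7=F, B8=S, B10=T
#5 (g=6, n=4) -> B2->E, B1->F, B3->T, B6->S, B5->F, B8->E, B7->F, B10->T; covered: B1=F, B2=E, B3=T, B5=F, B6=S, B7=F, B8=E, B10=T
#6 (g=6, n=2) -> B2->E, B1->F, B3->T, B6->S, B5->F, B8->E, B7->F, B10->T; covered: B1=F, B2=E, B3=T, B5=F, B6=S, B7=F, B8=E, B10=T
#7 (g=3, n=1) -> B2->S, B1->F, B3->T, B6->S, B5->F, B8->E, B7->F, B10->T; covered: B1=F, B2=S, B3=T, B5=F, B6=S, B7=F, B8=E, B10=T
#8 (g=6, n=8) -> B2->E, B1->F, B3->F, B4->F, B6->S, B5->F, B8->S, B7->F, B10->T; covered: B1=F, B2=E, B3=F, B4=F, B5=F, B6=S, B7=F, B8=S, B10=T
union over the pool: B1=T, B1=F, B2=S, B2=E, B3=T, B3=F, B4=F, B5=F, B6=S, B7=F, B8=S, B8=E, B10=T, B10=F, B11=F, B12=F
uncovered (8 of 24): B4=T, B5=T, B6=E, B7=T, B9=T, B9=F, B11=T, B12=T
Answer: 8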